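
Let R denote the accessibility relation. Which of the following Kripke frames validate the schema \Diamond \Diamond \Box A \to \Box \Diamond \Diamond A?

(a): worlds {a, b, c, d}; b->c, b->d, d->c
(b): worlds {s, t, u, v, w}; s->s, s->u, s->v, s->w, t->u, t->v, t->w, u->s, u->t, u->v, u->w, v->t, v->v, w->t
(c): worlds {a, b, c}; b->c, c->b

(c)

This is the axiom for a generalized confluence (Geach) condition; its first-order frame correspondent is \forall x \forall y \forall z ((x R^2 y \wedge xRz) \to \exists w (yRw \wedge z R^2 w)).
(a): fails — bR²c, bRc but no w with cRw and cR²w.
(b): fails — sR²w, sRw but no w* with wRw* and wR²w*.
(c): condition met.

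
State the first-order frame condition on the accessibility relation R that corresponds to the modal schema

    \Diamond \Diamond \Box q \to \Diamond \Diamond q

This is a Sahlqvist (Geach-type) schema ◇^2□^1q → □^0◇^2q.
Minimal-valuation argument: fix x; take any y with xR^2y and any z with xR^0z. Set V(q) to the set of worlds R-reachable from y in exactly 1 step. Then □^1q holds at y, so the antecedent holds at x; validity forces ◇^2q at z, giving a w with zR^2w and yR^1w.
First-order correspondent: \forall x \forall y (x R^2 y \to \exists w (yRw \wedge x R^2 w)).

\forall x \forall y (x R^2 y \to \exists w (yRw \wedge x R^2 w))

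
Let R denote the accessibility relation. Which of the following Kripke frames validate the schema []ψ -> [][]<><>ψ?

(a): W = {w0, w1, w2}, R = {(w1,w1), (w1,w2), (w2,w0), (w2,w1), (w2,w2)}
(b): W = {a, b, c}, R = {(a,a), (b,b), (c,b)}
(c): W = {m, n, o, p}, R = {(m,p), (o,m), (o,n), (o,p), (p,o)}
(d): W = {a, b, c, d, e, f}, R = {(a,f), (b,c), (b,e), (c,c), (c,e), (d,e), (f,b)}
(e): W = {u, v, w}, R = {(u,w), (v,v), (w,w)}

The schema corresponds to a generalized confluence (Geach) condition: forall x forall z (x R^2 z -> exists w (xRw & z R^2 w)).
(a): fails — w1R²w0 but no w with w1Rw and w0R²w.
(b): holds.
(c): fails — pR²n but no w with pRw and nR²w.
(d): fails — aR²b but no w with aRw and bR²w.
(e): holds.
Valid on: (b), (e).

(b), (e)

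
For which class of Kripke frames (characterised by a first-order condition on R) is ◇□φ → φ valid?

Symmetry

Replacing φ by ¬φ and contraposing gives the equivalent schema φ → □◇φ.
Suppose φ→□◇φ is valid. Take Rxy and set V(φ)={x}. Then φ at x, so □◇φ at x, so ◇φ at y, so some z with Ryz has φ; z=x, i.e. Ryx.
The converse is a direct semantic check.
So the correspondent is symmetry.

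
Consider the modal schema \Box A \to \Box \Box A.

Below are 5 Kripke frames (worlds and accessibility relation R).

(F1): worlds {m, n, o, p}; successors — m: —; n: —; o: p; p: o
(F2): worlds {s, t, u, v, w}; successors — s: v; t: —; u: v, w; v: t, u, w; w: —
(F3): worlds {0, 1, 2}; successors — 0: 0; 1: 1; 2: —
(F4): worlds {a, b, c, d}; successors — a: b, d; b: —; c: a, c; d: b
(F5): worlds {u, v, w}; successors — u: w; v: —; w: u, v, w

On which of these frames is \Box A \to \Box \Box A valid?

(F3)

Frame correspondent (Sahlqvist): \forall x \forall y \forall z (Rxy \wedge Ryz \to Rxz) — i.e. transitivity.
(F1): fails — Rop and Rpo but not Roo.
(F2): fails — Ruv and Rvt but not Rut.
(F3): ✓.
(F4): fails — Rca and Rab but not Rcb.
(F5): fails — Ruw and Rwu but not Ruu.
Valid on: (F3).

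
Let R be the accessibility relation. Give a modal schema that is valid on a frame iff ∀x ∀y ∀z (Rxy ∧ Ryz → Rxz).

The condition is transitivity. The 4 schema □ψ → □□ψ defines it.
Suppose □ψ→□□ψ is valid. Take Rxy, Ryz and set V(ψ)={w : Rxw}. Then □ψ at x, so □□ψ at x, so □ψ at y, so ψ at z, i.e. Rxz.

□ψ → □□ψ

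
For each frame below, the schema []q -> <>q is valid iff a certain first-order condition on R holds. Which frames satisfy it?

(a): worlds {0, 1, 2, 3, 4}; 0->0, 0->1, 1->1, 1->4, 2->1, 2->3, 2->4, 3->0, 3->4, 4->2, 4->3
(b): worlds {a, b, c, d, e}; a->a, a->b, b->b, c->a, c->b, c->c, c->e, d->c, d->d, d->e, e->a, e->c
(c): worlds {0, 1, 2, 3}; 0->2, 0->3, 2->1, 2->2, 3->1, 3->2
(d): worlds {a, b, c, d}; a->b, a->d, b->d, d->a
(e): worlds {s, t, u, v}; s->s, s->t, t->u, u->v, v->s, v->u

The schema corresponds to seriality: forall x exists y Rxy.
(a): ✓.
(b): ✓.
(c): fails — world 1 has no successor.
(d): fails — world c has no successor.
(e): ✓.
Valid on: (a), (b), (e).

(a), (b), (e)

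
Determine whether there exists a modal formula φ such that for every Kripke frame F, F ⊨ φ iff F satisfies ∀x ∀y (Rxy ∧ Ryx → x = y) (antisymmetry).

If a class were modally definable it would be closed under surjective bounded morphisms (Goldblatt–Thomason).
The 6-cycle (worlds s,t,u,v,w,x with s→t→u→v→w→x→s) is antisymmetric. Sending even-indexed worlds to s and odd-indexed worlds to t is a surjective bounded morphism onto the two-world frame with s↔t, which is not antisymmetric.
So the class is not modally definable.

Not definable by any modal formula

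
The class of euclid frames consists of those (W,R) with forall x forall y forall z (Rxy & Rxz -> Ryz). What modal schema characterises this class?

This is the Euclidean property; the standard corresponding axiom is 5: ◇p → □◇p.

◇p → □◇p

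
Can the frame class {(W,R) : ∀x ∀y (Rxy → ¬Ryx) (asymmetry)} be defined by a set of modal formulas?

Not modally definable

Modal frame validity is preserved under surjective bounded morphisms.
The 3-cycle (worlds 0,1,2 with 0→1→2→0) is asymmetric. Mapping every world to a single reflexive point • is a surjective bounded morphism, and the reflexive point is not asymmetric (R•• but asymmetry requires ¬R••).
So no modal formula (or set of formulas) defines exactly the asymmetric frames.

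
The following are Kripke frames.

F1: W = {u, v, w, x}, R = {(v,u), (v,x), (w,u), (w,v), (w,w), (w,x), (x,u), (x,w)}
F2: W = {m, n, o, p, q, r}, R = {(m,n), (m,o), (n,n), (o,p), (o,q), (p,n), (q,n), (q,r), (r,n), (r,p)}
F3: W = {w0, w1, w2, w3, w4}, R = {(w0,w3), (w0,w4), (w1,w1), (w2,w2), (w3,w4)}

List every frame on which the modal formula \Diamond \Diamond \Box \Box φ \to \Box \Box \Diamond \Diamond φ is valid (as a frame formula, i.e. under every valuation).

F2

This is the axiom for a generalized confluence (Geach) condition; its first-order frame correspondent is \forall x \forall y \forall z ((x R^2 y \wedge x R^2 z) \to \exists w (y R^2 w \wedge z R^2 w)).
F1: fails — vR²u, vR²u but no t with uR²t and uR²t.
F2: ✓.
F3: fails — w0R²w4, w0R²w4 but no w with w4R²w and w4R²w.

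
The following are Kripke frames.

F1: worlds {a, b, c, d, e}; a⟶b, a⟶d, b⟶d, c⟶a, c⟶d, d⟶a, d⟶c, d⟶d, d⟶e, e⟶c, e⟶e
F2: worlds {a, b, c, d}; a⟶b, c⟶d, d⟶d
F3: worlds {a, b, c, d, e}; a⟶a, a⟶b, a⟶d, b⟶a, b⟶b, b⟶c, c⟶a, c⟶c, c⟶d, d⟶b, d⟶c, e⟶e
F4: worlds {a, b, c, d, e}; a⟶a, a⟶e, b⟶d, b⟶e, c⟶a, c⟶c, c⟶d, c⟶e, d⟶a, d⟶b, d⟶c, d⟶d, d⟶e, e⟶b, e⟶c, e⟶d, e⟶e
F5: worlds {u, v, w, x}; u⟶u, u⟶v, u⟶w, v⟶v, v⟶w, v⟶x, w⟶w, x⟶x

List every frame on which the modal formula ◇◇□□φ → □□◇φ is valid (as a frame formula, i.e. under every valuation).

The schema corresponds to a generalized confluence (Geach) condition: ∀x ∀y ∀z ((xR²y ∧ xR²z) → ∃w (yR²w ∧ zRw)).
F1: holds.
F2: holds.
F3: holds.
F4: holds.
F5: fails — uR²w, uR²x but no t with wR²t and xRt.

F1, F2, F3, F4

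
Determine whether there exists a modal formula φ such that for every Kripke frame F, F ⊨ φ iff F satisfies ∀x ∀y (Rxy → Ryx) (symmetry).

Yes, by q → □◇q

The condition is symmetry. A defining modal formula is q → □◇q.
Suppose q→□◇q is valid. Take Rxy and set V(q)={x}. Then q at x, so □◇q at x, so ◇q at y, so some z with Ryz has q; z=x, i.e. Ryx.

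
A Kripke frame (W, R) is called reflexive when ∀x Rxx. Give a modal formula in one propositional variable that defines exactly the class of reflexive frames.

This is reflexivity; the standard corresponding axiom is T: □s → s.

□s → s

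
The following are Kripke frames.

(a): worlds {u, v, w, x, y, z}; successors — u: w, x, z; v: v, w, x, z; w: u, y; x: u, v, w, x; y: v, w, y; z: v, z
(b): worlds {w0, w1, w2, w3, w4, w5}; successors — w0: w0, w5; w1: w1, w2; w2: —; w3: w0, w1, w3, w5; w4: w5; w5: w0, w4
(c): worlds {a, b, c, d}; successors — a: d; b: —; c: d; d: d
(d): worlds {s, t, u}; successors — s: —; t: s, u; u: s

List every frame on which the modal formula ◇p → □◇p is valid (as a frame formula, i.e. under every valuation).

(c)

The schema corresponds to the Euclidean property: ∀x ∀y ∀z (Rxy ∧ Rxz → Ryz).
(a): fails — Ruz and Ruw but not Rzw.
(b): fails — Rw0w5 and Rw0w5 but not Rw5w5.
(c): condition met.
(d): fails — Rtu and Rtu but not Ruu.
Valid on: (c).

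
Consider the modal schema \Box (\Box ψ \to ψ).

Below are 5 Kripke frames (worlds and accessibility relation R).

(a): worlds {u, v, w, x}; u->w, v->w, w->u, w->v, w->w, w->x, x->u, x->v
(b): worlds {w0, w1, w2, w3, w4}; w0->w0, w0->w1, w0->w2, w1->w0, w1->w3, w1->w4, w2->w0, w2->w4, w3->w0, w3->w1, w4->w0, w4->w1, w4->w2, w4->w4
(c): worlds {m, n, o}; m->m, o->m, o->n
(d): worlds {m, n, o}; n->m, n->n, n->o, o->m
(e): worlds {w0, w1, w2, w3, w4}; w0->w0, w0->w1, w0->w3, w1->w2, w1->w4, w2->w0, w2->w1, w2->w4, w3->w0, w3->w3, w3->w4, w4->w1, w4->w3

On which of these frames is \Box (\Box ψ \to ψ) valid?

The schema corresponds to shift-reflexivity: \forall x \forall y (Rxy \to Ryy).
(a): fails — Rwu but not Ruu.
(b): fails — Rw3w1 but not Rw1w1.
(c): fails — Ron but not Rnn.
(d): fails — Rnm but not Rmm.
(e): fails — Rw1w2 but not Rw2w2.
Valid on no frame.

none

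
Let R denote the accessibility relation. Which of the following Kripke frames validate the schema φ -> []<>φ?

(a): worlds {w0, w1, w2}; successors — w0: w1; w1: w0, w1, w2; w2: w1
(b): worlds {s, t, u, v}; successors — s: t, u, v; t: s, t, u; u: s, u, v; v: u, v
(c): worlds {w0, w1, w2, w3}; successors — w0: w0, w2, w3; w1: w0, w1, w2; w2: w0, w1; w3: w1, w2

(a)

This is the axiom for symmetry; its first-order frame correspondent is forall x forall y (Rxy -> Ryx).
(a): holds.
(b): fails — Rtu but not Rut.
(c): fails — Rw1w0 but not Rw0w1.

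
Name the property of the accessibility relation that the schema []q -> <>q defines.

Suppose □q→◇q is valid. At any x set V(q)=W. Then □q at x, so ◇q at x, so x has a successor.
Conversely, on a frame with seriality the schema holds at every world under every valuation.
So the correspondent is seriality.

seriality: forall x exists y Rxy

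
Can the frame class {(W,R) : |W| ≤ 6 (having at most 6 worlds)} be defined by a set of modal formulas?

Modal frame validity is preserved under disjoint unions.
Any modal formula valid on each of 7 disjoint one-world frames is valid on their disjoint union (validity is preserved under disjoint unions). Each one-world frame has |W|=1≤6, but the union has |W|=7.
So no modal formula (or set of formulas) defines exactly the |W|≤6 frames.

Not definable by any modal formula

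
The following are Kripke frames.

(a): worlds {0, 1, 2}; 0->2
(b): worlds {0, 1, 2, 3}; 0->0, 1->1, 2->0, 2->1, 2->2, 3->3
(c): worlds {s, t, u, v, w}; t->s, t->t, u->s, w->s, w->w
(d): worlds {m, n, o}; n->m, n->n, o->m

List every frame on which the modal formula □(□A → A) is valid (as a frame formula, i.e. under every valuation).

This is the axiom for shift-reflexivity; its first-order frame correspondent is ∀x ∀y (Rxy → Ryy).
(a): fails — R02 but not R22.
(b): ✓.
(c): fails — Rus but not Rss.
(d): fails — Rnm but not Rmm.

(b)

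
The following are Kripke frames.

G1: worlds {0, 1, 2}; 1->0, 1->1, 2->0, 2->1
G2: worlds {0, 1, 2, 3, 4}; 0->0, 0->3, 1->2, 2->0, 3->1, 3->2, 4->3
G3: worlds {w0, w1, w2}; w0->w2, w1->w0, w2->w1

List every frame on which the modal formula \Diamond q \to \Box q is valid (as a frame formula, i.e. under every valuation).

The schema corresponds to partial functionality: \forall x \forall y \forall z (Rxy \wedge Rxz \to y = z).
G1: fails — 1 sees both 0 and 1.
G2: fails — 0 sees both 0 and 3.
G3: holds.
Valid on: G3.

G3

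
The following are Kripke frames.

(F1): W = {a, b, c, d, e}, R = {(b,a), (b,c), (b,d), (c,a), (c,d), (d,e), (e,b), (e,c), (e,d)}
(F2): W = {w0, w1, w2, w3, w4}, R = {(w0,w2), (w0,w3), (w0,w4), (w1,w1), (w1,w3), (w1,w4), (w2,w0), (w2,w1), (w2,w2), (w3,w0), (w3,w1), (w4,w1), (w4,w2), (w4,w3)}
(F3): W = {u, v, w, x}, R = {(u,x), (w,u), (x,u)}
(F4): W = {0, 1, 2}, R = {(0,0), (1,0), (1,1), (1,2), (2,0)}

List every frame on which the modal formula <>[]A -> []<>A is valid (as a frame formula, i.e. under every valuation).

Frame correspondent (Sahlqvist): forall x forall y forall z (Rxy & Rxz -> exists w (Ryw & Rzw)) — i.e. convergence.
(F1): fails — Rbc and Rba but c and a have no common successor.
(F2): holds.
(F3): holds.
(F4): holds.

(F2), (F3), (F4)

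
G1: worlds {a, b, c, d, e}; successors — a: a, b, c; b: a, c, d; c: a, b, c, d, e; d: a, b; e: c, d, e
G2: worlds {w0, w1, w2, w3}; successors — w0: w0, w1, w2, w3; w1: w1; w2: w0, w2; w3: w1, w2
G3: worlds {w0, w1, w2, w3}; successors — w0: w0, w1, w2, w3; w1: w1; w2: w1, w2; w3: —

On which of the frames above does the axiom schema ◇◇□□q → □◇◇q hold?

Frame correspondent (Sahlqvist): ∀x ∀y ∀z ((xR²y ∧ xRz) → ∃w (yR²w ∧ zR²w)) — i.e. a generalized confluence (Geach) condition.
G1: holds.
G2: holds.
G3: fails — w0R²w0, w0Rw3 but no w with w0R²w and w3R²w.

G1, G2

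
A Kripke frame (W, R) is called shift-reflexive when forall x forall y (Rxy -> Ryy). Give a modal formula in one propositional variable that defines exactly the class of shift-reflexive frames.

The condition is shift-reflexivity. The T□ schema □(□s → s) defines it.
Suppose □(□s→s) is valid. Take Rxy and set V(s)={w : Ryw}. Then at y, □s holds; since □(□s→s) at x, □s→s at y, so s at y, i.e. Ryy.

□(□s → s)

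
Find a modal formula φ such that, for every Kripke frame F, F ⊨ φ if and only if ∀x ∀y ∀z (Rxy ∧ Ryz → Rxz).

□p → □□p

A defining formula is □p → □□p (the 4 axiom).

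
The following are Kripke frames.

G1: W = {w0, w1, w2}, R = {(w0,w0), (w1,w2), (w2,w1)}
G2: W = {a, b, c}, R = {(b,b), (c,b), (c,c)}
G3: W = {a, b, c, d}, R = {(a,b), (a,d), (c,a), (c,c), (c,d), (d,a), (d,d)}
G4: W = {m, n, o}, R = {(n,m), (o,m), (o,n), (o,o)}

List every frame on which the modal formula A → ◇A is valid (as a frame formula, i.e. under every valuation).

The schema corresponds to reflexivity: ∀x Rxx.
G1: fails — world w1 does not see itself.
G2: fails — world a does not see itself.
G3: fails — world a does not see itself.
G4: fails — world m does not see itself.

none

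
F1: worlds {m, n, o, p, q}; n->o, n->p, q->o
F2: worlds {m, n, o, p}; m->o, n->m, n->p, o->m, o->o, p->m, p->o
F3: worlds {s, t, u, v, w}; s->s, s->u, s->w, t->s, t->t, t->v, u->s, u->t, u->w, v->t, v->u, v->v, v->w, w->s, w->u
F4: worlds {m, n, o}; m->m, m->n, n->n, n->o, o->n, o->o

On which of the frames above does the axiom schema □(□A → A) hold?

F4

This is the axiom for shift-reflexivity; its first-order frame correspondent is ∀x ∀y (Rxy → Ryy).
F1: fails — Rno but not Roo.
F2: fails — Rom but not Rmm.
F3: fails — Ruw but not Rww.
F4: satisfies the condition.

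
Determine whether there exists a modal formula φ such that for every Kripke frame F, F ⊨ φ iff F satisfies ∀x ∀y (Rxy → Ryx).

Yes: it is symmetry, defined by the B schema q → □◇q.

Yes — defined by q → □◇q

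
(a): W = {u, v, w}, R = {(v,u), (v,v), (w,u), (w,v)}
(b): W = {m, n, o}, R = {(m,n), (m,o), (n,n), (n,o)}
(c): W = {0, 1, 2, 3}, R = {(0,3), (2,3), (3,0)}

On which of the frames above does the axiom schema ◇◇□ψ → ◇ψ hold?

Frame correspondent (Sahlqvist): ∀x ∀y (xR²y → ∃w (yRw ∧ xRw)) — i.e. a generalized confluence (Geach) condition.
(a): fails — vR²u but no t with uRt and vRt.
(b): fails — mR²o but no w with oRw and mRw.
(c): holds.

(c)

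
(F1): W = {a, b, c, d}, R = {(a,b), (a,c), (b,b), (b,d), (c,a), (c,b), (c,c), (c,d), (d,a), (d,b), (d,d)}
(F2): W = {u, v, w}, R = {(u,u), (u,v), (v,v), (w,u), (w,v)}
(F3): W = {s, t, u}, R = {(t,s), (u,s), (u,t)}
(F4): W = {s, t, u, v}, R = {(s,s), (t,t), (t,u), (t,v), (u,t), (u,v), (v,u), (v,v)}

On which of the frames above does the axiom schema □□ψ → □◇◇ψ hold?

This is the axiom for a generalized confluence (Geach) condition; its first-order frame correspondent is ∀x ∀z (xRz → ∃w (xR²w ∧ zR²w)).
(F1): holds.
(F2): holds.
(F3): fails — tRs but no w with tR²w and sR²w.
(F4): holds.
Valid on: (F1), (F2), (F4).

(F1), (F2), (F4)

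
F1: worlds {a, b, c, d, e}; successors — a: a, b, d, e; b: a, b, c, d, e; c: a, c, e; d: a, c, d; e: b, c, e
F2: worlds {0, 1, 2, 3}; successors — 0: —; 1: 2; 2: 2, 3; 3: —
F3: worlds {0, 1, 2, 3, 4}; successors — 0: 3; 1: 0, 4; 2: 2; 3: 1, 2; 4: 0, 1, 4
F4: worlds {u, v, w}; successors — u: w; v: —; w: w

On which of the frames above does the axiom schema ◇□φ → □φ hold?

The schema corresponds to the Euclidean property: ∀x ∀y ∀z (Rxy ∧ Rxz → Ryz).
F1: fails — Rae and Raa but not Rea.
F2: fails — R23 and R23 but not R33.
F3: fails — R03 and R03 but not R33.
F4: satisfies the condition.
Valid on: F4.

F4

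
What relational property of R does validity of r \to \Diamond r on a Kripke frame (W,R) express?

Replacing r by ¬r and contraposing gives the equivalent schema □r → r.
Suppose □r→r is valid. At any x set V(r)={w : Rxw}. Then □r holds at x, so r holds at x, i.e. Rxx.

reflexivity: \forall x Rxx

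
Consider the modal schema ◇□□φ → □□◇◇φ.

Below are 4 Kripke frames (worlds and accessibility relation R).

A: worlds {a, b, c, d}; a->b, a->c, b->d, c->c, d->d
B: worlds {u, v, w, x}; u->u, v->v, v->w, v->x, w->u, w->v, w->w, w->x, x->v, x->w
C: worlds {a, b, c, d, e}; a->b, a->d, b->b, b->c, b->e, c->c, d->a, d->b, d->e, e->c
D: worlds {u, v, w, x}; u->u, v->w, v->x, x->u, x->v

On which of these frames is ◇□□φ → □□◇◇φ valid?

B, C

The schema corresponds to a generalized confluence (Geach) condition: ∀x ∀y ∀z ((xRy ∧ xR²z) → ∃w (yR²w ∧ zR²w)).
A: fails — aRb, aR²c but no w with bR²w and cR²w.
B: ✓.
C: ✓.
D: fails — vRw, vR²u but no t with wR²t and uR²t.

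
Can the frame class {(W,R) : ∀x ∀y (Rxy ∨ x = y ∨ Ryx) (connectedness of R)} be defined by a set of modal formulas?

Not definable by any modal formula

Any modally definable frame class is closed under disjoint unions.
Take 4 disjoint single-world reflexive frames: each is trivially connected, but their disjoint union has 4 worlds with no edge between distinct components, so it is not connected.
So the class is not modally definable.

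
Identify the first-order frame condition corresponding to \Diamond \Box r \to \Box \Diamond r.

Suppose ◇□r→□◇r is valid. Take Rxy, Rxz and set V(r)={w : Ryw}. Then □r at y so ◇□r at x, so □◇r at x, so ◇r at z, giving w with Rzw and Ryw.
The converse is a direct semantic check.
Frame condition: \forall x \forall y \forall z (Rxy \wedge Rxz \to \exists w (Ryw \wedge Rzw)).

convergence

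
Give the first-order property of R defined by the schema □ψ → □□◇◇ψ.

∀x ∀z (xR²z → ∃w (xRw ∧ zR²w))

This is a Sahlqvist (Geach-type) schema ◇^0□^1ψ → □^2◇^2ψ.
Minimal-valuation argument: fix x; take any y with xR^0y and any z with xR^2z. Set V(ψ) to the set of worlds R-reachable from y in exactly 1 step. Then □^1ψ holds at y, so the antecedent holds at x; validity forces ◇^2ψ at z, giving a w with zR^2w and yR^1w.
First-order correspondent: ∀x ∀z (xR²z → ∃w (xRw ∧ zR²w)).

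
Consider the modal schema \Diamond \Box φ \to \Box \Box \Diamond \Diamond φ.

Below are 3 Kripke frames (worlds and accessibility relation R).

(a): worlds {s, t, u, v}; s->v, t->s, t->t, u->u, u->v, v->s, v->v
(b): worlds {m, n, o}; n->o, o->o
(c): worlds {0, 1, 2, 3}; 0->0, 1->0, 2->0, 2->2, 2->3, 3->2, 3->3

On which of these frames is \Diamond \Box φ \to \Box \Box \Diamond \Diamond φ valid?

(a), (b)

Frame correspondent (Sahlqvist): \forall x \forall y \forall z ((xRy \wedge x R^2 z) \to \exists w (yRw \wedge z R^2 w)) — i.e. a generalized confluence (Geach) condition.
(a): ✓.
(b): ✓.
(c): fails — 2R3, 2R²0 but no w with 3Rw and 0R²w.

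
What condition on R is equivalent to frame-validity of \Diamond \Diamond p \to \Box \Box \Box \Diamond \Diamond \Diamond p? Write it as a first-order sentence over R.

This is a Sahlqvist (Geach-type) schema ◇^2□^0p → □^3◇^3p.
Minimal-valuation argument: fix x; take any y with xR^2y and any z with xR^3z. Set V(p) to the set of worlds R-reachable from y in exactly 0 steps. Then □^0p holds at y, so the antecedent holds at x; validity forces ◇^3p at z, giving a w with zR^3w and yR^0w.
First-order correspondent: \forall x \forall y \forall z ((x R^2 y \wedge x R^3 z) \to \exists w (y = w \wedge z R^3 w)).

\forall x \forall y \forall z ((x R^2 y \wedge x R^3 z) \to \exists w (y = w \wedge z R^3 w))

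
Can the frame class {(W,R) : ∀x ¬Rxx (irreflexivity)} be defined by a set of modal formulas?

Any modally definable frame class is closed under surjective bounded morphisms.
The 5-cycle (worlds w0,w1,w2,w3,w4 with w0→w1→w2→w3→w4→w0) is irreflexive, and the map sending every world to a single reflexive point • is a surjective bounded morphism (forth: every edge maps to (•,•); back: every world has a successor). So any modal formula valid on the 5-cycle is also valid on the reflexive point, which is not irreflexive.
So no modal formula (or set of formulas) defines exactly the irreflexive frames.

Not modally definable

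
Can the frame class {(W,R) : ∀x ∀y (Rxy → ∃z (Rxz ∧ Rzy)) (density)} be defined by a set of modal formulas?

The condition is density. A defining modal formula is □□q → □q.
Suppose □□q→□q is valid. Take Rxy and set V(q)={w : xR²w}. Then □□q at x, so □q at x, so q at y, i.e. ∃z(Rxz∧Rzy).

Yes — defined by □□q → □q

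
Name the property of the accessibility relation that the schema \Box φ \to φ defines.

reflexivity: \forall x Rxx

Suppose □φ→φ is valid. At any x set V(φ)={w : Rxw}. Then □φ holds at x, so φ holds at x, i.e. Rxx.
Conversely, any frame satisfying \forall x Rxx validates the schema.
Frame condition: \forall x Rxx.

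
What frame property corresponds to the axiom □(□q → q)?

Shift-reflexivity

Suppose □(□q→q) is valid. Take Rxy and set V(q)={w : Ryw}. Then at y, □q holds; since □(□q→q) at x, □q→q at y, so q at y, i.e. Ryy.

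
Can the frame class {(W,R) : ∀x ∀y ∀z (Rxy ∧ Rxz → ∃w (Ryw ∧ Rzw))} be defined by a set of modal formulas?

Yes: it is convergence, defined by the .2 schema ◇□r → □◇r.
Suppose ◇□r→□◇r is valid. Take Rxy, Rxz and set V(r)={w : Ryw}. Then □r at y so ◇□r at x, so □◇r at x, so ◇r at z, giving w with Rzw and Ryw.

Yes, by ◇□r → □◇r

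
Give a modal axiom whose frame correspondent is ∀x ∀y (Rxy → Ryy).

□(□q → q)

The condition is shift-reflexivity. The T□ schema □(□q → q) defines it.
Suppose □(□q→q) is valid. Take Rxy and set V(q)={w : Ryw}. Then at y, □q holds; since □(□q→q) at x, □q→q at y, so q at y, i.e. Ryy.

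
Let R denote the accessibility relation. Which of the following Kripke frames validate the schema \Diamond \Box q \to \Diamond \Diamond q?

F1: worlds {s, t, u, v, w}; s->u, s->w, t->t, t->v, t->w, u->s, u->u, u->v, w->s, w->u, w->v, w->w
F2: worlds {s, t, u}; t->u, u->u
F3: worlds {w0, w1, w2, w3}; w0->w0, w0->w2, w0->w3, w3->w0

Frame correspondent (Sahlqvist): \forall x \forall y (xRy \to \exists w (yRw \wedge x R^2 w)) — i.e. a generalized confluence (Geach) condition.
F1: fails — tRv but no w* with vRw* and tR²w*.
F2: condition met.
F3: fails — w0Rw2 but no w with w2Rw and w0R²w.
Valid on: F2.

F2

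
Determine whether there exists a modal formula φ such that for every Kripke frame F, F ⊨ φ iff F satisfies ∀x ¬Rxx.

Modal frame validity is preserved under surjective bounded morphisms.
The 4-cycle (worlds s,t,u,v with s→t→u→v→s) is irreflexive, and the map sending every world to a single reflexive point • is a surjective bounded morphism (forth: every edge maps to (•,•); back: every world has a successor). So any modal formula valid on the 4-cycle is also valid on the reflexive point, which is not irreflexive.
Hence irreflexivity is not modally definable.

No — not modally definable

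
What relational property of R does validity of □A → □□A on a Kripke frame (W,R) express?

Suppose □A→□□A is valid. Take Rxy, Ryz and set V(A)={w : Rxw}. Then □A at x, so □□A at x, so □A at y, so A at z, i.e. Rxz.

Transitivity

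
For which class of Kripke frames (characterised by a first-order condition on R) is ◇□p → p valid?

symmetry

This is frame-equivalent to p → □◇p (substitute ¬p for p and contrapose).
Suppose p→□◇p is valid. Take Rxy and set V(p)={x}. Then p at x, so □◇p at x, so ◇p at y, so some z with Ryz has p; z=x, i.e. Ryx.
Conversely, any frame satisfying ∀x ∀y (Rxy → Ryx) validates the schema.
So the correspondent is symmetry.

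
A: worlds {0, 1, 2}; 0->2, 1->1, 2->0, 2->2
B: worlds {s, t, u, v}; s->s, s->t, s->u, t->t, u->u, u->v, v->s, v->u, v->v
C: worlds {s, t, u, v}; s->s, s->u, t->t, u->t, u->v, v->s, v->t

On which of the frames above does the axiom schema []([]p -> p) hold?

The schema corresponds to shift-reflexivity: forall x forall y (Rxy -> Ryy).
A: fails — R20 but not R00.
B: satisfies the condition.
C: fails — Ruv but not Rvv.

B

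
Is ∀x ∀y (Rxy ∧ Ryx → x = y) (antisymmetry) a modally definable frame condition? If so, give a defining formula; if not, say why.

If a class were modally definable it would be closed under surjective bounded morphisms (Goldblatt–Thomason).
The 6-cycle (worlds 0,1,2,3,4,5 with 0→1→2→3→4→5→0) is antisymmetric. Sending even-indexed worlds to a and odd-indexed worlds to b is a surjective bounded morphism onto the two-world frame with a↔b, which is not antisymmetric.
So the class is not modally definable.

Not modally definable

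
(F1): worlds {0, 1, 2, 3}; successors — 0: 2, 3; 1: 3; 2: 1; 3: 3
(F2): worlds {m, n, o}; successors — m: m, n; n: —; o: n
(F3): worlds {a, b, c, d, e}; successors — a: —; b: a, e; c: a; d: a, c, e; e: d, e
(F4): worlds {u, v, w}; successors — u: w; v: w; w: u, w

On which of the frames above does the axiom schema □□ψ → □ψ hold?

(F4)

The schema corresponds to density: ∀x ∀y (Rxy → ∃z (Rxz ∧ Rzy)).
(F1): fails — R02 but no z with R0z and Rz2.
(F2): fails — Ron but no z with Roz and Rzn.
(F3): fails — Rdc but no z with Rdz and Rzc.
(F4): satisfies the condition.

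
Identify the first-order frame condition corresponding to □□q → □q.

density

Suppose □□q→□q is valid. Take Rxy and set V(q)={w : xR²w}. Then □□q at x, so □q at x, so q at y, i.e. ∃z(Rxz∧Rzy).
The converse is a direct semantic check.
Frame condition: ∀x ∀y (Rxy → ∃z (Rxz ∧ Rzy)).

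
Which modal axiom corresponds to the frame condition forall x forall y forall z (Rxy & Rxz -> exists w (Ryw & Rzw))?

◇□r → □◇r

This is convergence; the standard corresponding axiom is .2: ◇□r → □◇r.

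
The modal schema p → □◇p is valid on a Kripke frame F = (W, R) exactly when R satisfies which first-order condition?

Symmetry

Suppose p→□◇p is valid. Take Rxy and set V(p)={x}. Then p at x, so □◇p at x, so ◇p at y, so some z with Ryz has p; z=x, i.e. Ryx.
The converse is a direct semantic check.
Frame condition: ∀x ∀y (Rxy → Ryx).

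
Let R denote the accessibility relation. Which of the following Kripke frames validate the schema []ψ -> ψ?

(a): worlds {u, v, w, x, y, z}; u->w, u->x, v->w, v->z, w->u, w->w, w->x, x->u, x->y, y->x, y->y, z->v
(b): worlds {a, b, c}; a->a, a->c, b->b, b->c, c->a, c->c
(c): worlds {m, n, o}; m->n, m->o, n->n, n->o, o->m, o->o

(b)

Frame correspondent (Sahlqvist): forall x Rxx — i.e. reflexivity.
(a): fails — world u does not see itself.
(b): condition met.
(c): fails — world m does not see itself.
Valid on: (b).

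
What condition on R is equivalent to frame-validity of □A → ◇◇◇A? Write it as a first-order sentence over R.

This is a Sahlqvist (Geach-type) schema ◇^0□^1A → □^0◇^3A.
Minimal-valuation argument: fix x; take any y with xR^0y and any z with xR^0z. Set V(A) to the set of worlds R-reachable from y in exactly 1 step. Then □^1A holds at y, so the antecedent holds at x; validity forces ◇^3A at z, giving a w with zR^3w and yR^1w.
First-order correspondent: ∀x ∃w (xRw ∧ xR³w).

∀x ∃w (xRw ∧ xR³w)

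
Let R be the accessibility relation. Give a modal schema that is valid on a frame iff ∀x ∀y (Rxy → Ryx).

The condition is symmetry. The B schema s → □◇s defines it.
Suppose s→□◇s is valid. Take Rxy and set V(s)={x}. Then s at x, so □◇s at x, so ◇s at y, so some z with Ryz has s; z=x, i.e. Ryx.

s → □◇s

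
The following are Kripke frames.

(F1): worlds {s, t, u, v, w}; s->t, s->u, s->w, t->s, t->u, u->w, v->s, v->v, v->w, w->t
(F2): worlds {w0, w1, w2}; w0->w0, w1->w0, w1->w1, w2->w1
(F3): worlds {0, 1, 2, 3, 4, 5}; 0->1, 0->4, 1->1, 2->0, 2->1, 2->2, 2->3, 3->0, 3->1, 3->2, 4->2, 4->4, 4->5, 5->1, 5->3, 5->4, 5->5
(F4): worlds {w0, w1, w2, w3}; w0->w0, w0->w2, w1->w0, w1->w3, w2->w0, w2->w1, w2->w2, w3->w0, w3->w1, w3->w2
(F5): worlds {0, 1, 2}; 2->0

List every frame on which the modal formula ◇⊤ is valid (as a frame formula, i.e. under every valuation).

This is the axiom for seriality; its first-order frame correspondent is ∀x ∃y Rxy.
(F1): holds.
(F2): holds.
(F3): holds.
(F4): holds.
(F5): fails — world 0 has no successor.

(F1), (F2), (F3), (F4)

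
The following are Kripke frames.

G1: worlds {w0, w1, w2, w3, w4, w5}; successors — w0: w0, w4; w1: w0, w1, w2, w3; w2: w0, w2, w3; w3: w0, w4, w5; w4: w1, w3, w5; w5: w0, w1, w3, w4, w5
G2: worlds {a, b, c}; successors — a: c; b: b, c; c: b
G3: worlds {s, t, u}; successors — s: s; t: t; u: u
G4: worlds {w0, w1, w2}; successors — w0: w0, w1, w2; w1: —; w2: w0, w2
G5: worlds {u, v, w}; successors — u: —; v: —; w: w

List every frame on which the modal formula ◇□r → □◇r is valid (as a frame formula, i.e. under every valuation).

This is the axiom for convergence; its first-order frame correspondent is ∀x ∀y ∀z (Rxy ∧ Rxz → ∃w (Ryw ∧ Rzw)).
G1: fails — Rw0w4 and Rw0w0 but w4 and w0 have no common successor.
G2: holds.
G3: holds.
G4: fails — Rw0w1 and Rw0w1 but w1 and w1 have no common successor.
G5: holds.

G2, G3, G5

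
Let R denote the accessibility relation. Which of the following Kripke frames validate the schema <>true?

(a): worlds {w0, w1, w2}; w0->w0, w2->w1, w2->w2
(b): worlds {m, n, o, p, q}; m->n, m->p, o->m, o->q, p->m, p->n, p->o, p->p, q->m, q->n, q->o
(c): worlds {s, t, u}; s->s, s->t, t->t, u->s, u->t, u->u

The schema corresponds to seriality: forall x exists y Rxy.
(a): fails — world w1 has no successor.
(b): fails — world n has no successor.
(c): condition met.
Valid on: (c).

(c)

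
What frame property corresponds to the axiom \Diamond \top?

Seriality

◇⊤ holds at w iff w has a successor, so frame-validity of ◇⊤ is exactly seriality. Equivalently via □ψ → ◇ψ:
Suppose □ψ→◇ψ is valid. At any x set V(ψ)=W. Then □ψ at x, so ◇ψ at x, so x has a successor.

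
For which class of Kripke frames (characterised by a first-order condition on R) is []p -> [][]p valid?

Suppose □p→□□p is valid. Take Rxy, Ryz and set V(p)={w : Rxw}. Then □p at x, so □□p at x, so □p at y, so p at z, i.e. Rxz.
Conversely, on a frame with transitivity the schema holds at every world under every valuation.
So the correspondent is transitivity.

transitivity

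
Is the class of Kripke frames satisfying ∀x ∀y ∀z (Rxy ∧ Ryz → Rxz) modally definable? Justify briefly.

The condition is transitivity. A defining modal formula is □q → □□q.

Definable; □q → □□q defines it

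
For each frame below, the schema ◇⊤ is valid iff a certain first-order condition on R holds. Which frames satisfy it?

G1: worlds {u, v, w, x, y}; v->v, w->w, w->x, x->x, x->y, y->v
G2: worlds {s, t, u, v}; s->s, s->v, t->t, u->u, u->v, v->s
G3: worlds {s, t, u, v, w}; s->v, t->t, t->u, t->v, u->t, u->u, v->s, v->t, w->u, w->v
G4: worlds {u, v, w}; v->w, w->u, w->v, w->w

The schema corresponds to seriality: ∀x ∃y Rxy.
G1: fails — world u has no successor.
G2: holds.
G3: holds.
G4: fails — world u has no successor.

G2, G3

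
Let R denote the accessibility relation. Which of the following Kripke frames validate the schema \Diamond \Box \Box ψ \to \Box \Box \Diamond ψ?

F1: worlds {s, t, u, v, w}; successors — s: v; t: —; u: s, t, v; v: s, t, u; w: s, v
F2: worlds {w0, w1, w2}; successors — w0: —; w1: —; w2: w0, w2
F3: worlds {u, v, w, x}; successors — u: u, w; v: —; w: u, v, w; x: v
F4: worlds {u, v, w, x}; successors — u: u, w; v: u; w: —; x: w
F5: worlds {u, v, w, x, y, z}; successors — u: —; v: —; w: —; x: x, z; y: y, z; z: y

F5

Frame correspondent (Sahlqvist): \forall x \forall y \forall z ((xRy \wedge x R^2 z) \to \exists w (y R^2 w \wedge zRw)) — i.e. a generalized confluence (Geach) condition.
F1: fails — sRv, sR²t but no w* with vR²w* and tRw*.
F2: fails — w2Rw0, w2R²w0 but no w with w0R²w and w0Rw.
F3: fails — uRu, uR²v but no t with uR²t and vRt.
F4: fails — uRu, uR²w but no t with uR²t and wRt.
F5: satisfies the condition.
Valid on: F5.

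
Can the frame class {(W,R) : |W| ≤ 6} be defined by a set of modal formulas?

Any modally definable frame class is closed under disjoint unions.
Any modal formula valid on each of 7 disjoint one-world frames is valid on their disjoint union (validity is preserved under disjoint unions). Each one-world frame has |W|=1≤6, but the union has |W|=7.
So no modal formula (or set of formulas) defines exactly the |W|≤6 frames.

Not definable by any modal formula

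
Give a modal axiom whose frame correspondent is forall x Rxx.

□q → q

A defining formula is □q → q (the T axiom).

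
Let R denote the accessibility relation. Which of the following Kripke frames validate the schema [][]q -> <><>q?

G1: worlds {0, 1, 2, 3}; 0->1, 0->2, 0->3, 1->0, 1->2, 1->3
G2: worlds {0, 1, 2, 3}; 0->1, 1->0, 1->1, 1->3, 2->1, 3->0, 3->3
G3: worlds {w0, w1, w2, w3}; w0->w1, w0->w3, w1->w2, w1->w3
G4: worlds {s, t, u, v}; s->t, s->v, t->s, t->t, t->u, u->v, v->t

G2, G4

The schema corresponds to a generalized confluence (Geach) condition: forall x exists w (x R^2 w & x R^2 w).
G1: fails — at 2 but no w with 2R²w and 2R²w.
G2: ✓.
G3: fails — at w1 but no w with w1R²w and w1R²w.
G4: ✓.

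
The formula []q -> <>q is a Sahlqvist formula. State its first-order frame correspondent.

Suppose □q→◇q is valid. At any x set V(q)=W. Then □q at x, so ◇q at x, so x has a successor.

seriality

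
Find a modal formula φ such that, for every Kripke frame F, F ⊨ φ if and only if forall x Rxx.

The condition is reflexivity. The T schema □p → p defines it.

□p → p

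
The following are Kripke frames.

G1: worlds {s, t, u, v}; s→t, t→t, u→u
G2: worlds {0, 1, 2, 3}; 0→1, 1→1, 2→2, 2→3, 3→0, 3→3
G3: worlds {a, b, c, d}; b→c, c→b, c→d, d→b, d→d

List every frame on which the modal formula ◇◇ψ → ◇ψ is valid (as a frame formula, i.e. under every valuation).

G1

The schema corresponds to transitivity: ∀x ∀y ∀z (Rxy ∧ Ryz → Rxz).
G1: satisfies the condition.
G2: fails — R23 and R30 but not R20.
G3: fails — Rbc and Rcd but not Rbd.
Valid on: G1.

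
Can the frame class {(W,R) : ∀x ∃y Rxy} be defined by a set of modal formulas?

Yes: it is seriality, defined by the D schema □p → ◇p.

Yes, by □p → ◇p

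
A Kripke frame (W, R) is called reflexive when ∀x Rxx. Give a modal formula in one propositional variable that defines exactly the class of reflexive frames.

A defining formula is □q → q (the T axiom).

□q → q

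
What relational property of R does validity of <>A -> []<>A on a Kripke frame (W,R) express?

Suppose ◇A→□◇A is valid. Take Rxy, Rxz and set V(A)={y}. Then ◇A at x, so □◇A at x, so ◇A at z, so some w with Rzw has A; w=y, i.e. Rzy. By symmetry of the argument, Ryz.
Conversely, on a frame with the Euclidean property the schema holds at every world under every valuation.
Frame condition: forall x forall y forall z (Rxy & Rxz -> Ryz).

The Euclidean property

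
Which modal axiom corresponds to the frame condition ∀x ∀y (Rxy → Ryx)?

The condition is symmetry. The B schema r → □◇r defines it.

r → □◇r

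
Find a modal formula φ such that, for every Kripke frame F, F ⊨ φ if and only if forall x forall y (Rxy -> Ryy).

□(□r → r)

The condition is shift-reflexivity. The T□ schema □(□r → r) defines it.
Suppose □(□r→r) is valid. Take Rxy and set V(r)={w : Ryw}. Then at y, □r holds; since □(□r→r) at x, □r→r at y, so r at y, i.e. Ryy.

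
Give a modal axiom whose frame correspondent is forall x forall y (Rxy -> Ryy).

This is shift-reflexivity; the standard corresponding axiom is T□: □(□q → q).
Suppose □(□q→q) is valid. Take Rxy and set V(q)={w : Ryw}. Then at y, □q holds; since □(□q→q) at x, □q→q at y, so q at y, i.e. Ryy.

□(□q → q)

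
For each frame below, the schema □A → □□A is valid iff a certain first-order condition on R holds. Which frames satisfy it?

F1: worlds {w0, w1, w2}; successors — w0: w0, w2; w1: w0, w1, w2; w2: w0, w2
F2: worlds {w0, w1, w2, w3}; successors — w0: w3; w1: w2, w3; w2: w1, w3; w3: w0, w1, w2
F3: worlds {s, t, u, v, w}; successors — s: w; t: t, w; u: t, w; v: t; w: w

F1

Frame correspondent (Sahlqvist): ∀x ∀y ∀z (Rxy ∧ Ryz → Rxz) — i.e. transitivity.
F1: ✓.
F2: fails — Rw1w2 and Rw2w1 but not Rw1w1.
F3: fails — Rvt and Rtw but not Rvw.
Valid on: F1.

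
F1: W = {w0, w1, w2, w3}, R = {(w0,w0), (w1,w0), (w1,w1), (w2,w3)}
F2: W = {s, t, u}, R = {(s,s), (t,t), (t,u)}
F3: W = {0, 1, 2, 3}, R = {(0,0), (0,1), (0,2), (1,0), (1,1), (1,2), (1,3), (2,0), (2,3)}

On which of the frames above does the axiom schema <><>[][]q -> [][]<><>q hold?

This is the axiom for a generalized confluence (Geach) condition; its first-order frame correspondent is forall x forall y forall z ((x R^2 y & x R^2 z) -> exists w (y R^2 w & z R^2 w)).
F1: condition met.
F2: fails — tR²t, tR²u but no w with tR²w and uR²w.
F3: fails — 0R²0, 0R²3 but no w with 0R²w and 3R²w.

F1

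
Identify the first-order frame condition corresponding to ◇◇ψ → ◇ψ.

transitivity

Replacing ψ by ¬ψ and contraposing gives the equivalent schema □ψ → □□ψ.
Suppose □ψ→□□ψ is valid. Take Rxy, Ryz and set V(ψ)={w : Rxw}. Then □ψ at x, so □□ψ at x, so □ψ at y, so ψ at z, i.e. Rxz.
The converse is a direct semantic check.
So the correspondent is transitivity.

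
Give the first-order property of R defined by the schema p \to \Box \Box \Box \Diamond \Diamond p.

\forall x \forall z (x R^3 z \to \exists w (x = w \wedge z R^2 w))

This is a Sahlqvist (Geach-type) schema ◇^0□^0p → □^3◇^2p.
Minimal-valuation argument: fix x; take any y with xR^0y and any z with xR^3z. Set V(p) to the set of worlds R-reachable from y in exactly 0 steps. Then □^0p holds at y, so the antecedent holds at x; validity forces ◇^2p at z, giving a w with zR^2w and yR^0w.
First-order correspondent: \forall x \forall z (x R^3 z \to \exists w (x = w \wedge z R^2 w)).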